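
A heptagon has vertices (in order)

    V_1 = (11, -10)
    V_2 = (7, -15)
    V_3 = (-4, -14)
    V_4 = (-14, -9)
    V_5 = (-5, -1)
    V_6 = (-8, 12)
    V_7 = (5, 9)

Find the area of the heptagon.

396.5

Apply the surveyor's formula: 2A = Σ (x_i·y_{i+1} − x_{i+1}·y_i), indices taken mod 7.
Σ = (-95) + (-158) + (-160) + (-31) + (-68) + (-132) + (-149) = -793
Area = |Σ|/2 = 396.5.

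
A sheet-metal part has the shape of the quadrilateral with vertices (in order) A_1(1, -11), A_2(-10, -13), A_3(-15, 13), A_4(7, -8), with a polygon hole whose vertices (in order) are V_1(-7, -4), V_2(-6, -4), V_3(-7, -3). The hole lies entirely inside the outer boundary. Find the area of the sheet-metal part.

243.5

Outer boundary:
Apply Gauss's area formula: 2A = Σ (x_i·y_{i+1} − x_{i+1}·y_i), indices taken mod 4.
Σ = (-123) + (-325) + (29) + (-69) = -488
Area = |Σ|/2 = 244.
Hole:
Σ = (4) + (-10) + (7) = 1
Area = |Σ|/2 = 0.5.
Net area = 244 − 0.5 = 243.5.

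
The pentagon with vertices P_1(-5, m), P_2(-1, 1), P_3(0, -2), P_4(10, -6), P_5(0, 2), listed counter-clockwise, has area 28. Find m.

The doubled signed area Σ (x_i y_{i+1} − x_{i+1} y_i) is linear in m.
With m=0 it equals 47; the coefficient of m is 1 (from the two edges through P_1).
So 1·m + 47 = 2·28 = 56 ⇒ m = 9.

9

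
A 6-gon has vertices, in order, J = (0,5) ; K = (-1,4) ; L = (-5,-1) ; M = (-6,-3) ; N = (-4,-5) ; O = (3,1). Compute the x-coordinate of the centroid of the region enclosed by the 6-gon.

Apply the surveyor's formula. First the cross-terms c_i = x_i·y_{i+1} − x_{i+1}·y_i:
  5, 21, 9, 18, 11, 15  ⇒  2A = 79, A = 39.5.
Then Σ (x_i + x_{i+1})·c_i = -376, so x̄ = -376 / (6·39.5) = -376/237.

-376/237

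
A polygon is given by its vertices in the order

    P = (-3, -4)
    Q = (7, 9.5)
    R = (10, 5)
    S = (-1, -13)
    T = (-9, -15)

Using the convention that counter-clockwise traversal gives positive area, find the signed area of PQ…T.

-148.25

Apply the shoelace formula: 2A = Σ (x_i·y_{i+1} − x_{i+1}·y_i), indices taken mod 5.
Σ = (-0.5) + (-60) + (-125) + (-102) + (-9) = -296.5
Signed area = Σ/2 = -148.25 (negative ⇒ clockwise traversal).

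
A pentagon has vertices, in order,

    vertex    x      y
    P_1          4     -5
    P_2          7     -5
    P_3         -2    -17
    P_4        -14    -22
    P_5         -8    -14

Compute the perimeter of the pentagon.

|P_1P_2| = √((3)² + (0)²) = √9 = 3
|P_2P_3| = √((-9)² + (-12)²) = √225 = 15
|P_3P_4| = √((-12)² + (-5)²) = √169 = 13
|P_4P_5| = √((6)² + (8)²) = √100 = 10
|P_5P_1| = √((12)² + (9)²) = √225 = 15
Perimeter = 3 + 15 + 13 + 10 + 15 = 56.

56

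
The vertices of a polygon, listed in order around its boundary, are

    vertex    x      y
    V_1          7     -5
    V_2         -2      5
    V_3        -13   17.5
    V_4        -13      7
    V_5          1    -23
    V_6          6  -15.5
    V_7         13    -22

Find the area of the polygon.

Apply Gauss's area formula: 2A = Σ (x_i·y_{i+1} − x_{i+1}·y_i), indices taken mod 7.
Σ = (25) + (30) + (136.5) + (292) + (122.5) + (69.5) + (89) = 764.5
Area = |Σ|/2 = 382.25.

382.25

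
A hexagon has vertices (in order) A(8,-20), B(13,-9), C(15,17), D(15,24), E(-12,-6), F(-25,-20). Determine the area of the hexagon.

798.5

Σ = (188) + (356) + (105) + (198) + (90) + (660) = 1597
Area = |Σ|/2 = 798.5.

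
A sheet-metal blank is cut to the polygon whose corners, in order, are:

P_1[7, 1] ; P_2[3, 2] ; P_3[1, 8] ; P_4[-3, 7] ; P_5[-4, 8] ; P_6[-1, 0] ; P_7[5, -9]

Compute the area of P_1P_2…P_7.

76.5

Apply Gauss's area formula: 2A = Σ (x_i·y_{i+1} − x_{i+1}·y_i), indices taken mod 7.
Σ = (11) + (22) + (31) + (4) + (8) + (9) + (68) = 153
Area = |Σ|/2 = 76.5.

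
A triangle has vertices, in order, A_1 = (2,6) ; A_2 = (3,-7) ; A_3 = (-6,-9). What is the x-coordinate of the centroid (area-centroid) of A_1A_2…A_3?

Apply the shoelace formula. First the cross-terms c_i = x_i·y_{i+1} − x_{i+1}·y_i:
  -32, -69, -18  ⇒  2A = -119, A = -59.5.
Then Σ (x_i + x_{i+1})·c_i = 119, so x̄ = 119 / (6·(-59.5)) = -1/3.

-1/3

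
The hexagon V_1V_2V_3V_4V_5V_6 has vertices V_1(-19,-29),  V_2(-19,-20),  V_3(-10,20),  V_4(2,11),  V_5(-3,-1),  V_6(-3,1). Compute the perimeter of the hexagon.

|V_1V_2| = √((0)² + (9)²) = √81 = 9
|V_2V_3| = √((9)² + (40)²) = √1681 = 41
|V_3V_4| = √((12)² + (-9)²) = √225 = 15
|V_4V_5| = √((-5)² + (-12)²) = √169 = 13
|V_5V_6| = √((0)² + (2)²) = √4 = 2
|V_6V_1| = √((-16)² + (-30)²) = √1156 = 34
Perimeter = 9 + 41 + 15 + 13 + 2 + 34 = 114.

114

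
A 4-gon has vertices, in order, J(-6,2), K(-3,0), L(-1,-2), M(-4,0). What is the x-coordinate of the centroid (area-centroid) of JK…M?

-3.5

Apply the shoelace formula. First the cross-terms c_i = x_i·y_{i+1} − x_{i+1}·y_i:
  6, 6, -8, -8  ⇒  2A = -4, A = -2.
Then Σ (x_i + x_{i+1})·c_i = 42, so x̄ = 42 / (6·(-2)) = -3.5.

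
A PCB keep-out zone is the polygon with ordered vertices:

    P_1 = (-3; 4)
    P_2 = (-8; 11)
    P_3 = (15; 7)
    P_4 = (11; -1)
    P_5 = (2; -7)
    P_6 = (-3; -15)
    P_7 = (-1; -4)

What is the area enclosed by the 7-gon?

Apply the surveyor's formula: 2A = Σ (x_i·y_{i+1} − x_{i+1}·y_i), indices taken mod 7.
Σ = (-1) + (-221) + (-92) + (-75) + (-51) + (-3) + (-16) = -459
Area = |Σ|/2 = 229.5.

229.5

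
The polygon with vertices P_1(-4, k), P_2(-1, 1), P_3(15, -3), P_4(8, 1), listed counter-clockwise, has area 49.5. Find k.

Write out the shoelace sum; only the two edges meeting at P_1 involve k:
2·Area = [(8·k − (-4)·1) + ((-4)·1 − (-1)·k)] + 27
       = 9·k + 27 = 99
⇒ k = 8.

8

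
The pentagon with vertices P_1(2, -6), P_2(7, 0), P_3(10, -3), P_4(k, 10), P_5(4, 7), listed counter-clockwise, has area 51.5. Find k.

6

Write out the shoelace sum; only the two edges meeting at P_4 involve k:
2·Area = [(10·10 − k·(-3)) + (k·7 − 4·10)] + -17
       = 10·k + 43 = 103
⇒ k = 6.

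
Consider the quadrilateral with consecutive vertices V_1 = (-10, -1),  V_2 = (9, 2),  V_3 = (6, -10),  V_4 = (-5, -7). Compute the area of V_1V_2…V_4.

135

Σ = (-11) + (-102) + (-92) + (-65) = -270
Area = |Σ|/2 = 135.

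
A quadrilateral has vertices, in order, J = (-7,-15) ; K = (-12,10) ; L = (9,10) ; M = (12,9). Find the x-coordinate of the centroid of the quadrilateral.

-71/33

Apply the surveyor's formula. First the cross-terms c_i = x_i·y_{i+1} − x_{i+1}·y_i:
  -250, -210, -39, -117  ⇒  2A = -616, A = -308.
Then Σ (x_i + x_{i+1})·c_i = 3976, so x̄ = 3976 / (6·(-308)) = -71/33.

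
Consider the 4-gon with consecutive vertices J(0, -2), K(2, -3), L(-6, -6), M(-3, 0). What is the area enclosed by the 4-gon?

Apply Gauss's area formula: 2A = Σ (x_i·y_{i+1} − x_{i+1}·y_i), indices taken mod 4.
Cross-terms: 4, -30, -18, 6  ⇒  Σ = -38
Area = |Σ|/2 = 19.

19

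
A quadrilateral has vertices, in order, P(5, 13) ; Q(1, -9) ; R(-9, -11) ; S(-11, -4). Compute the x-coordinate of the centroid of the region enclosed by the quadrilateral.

-471/179

Apply the shoelace (surveyor's) formula. First the cross-terms c_i = x_i·y_{i+1} − x_{i+1}·y_i:
  -58, -92, -85, -123  ⇒  2A = -358, A = -179.
Then Σ (x_i + x_{i+1})·c_i = 2826, so x̄ = 2826 / (6·(-179)) = -471/179.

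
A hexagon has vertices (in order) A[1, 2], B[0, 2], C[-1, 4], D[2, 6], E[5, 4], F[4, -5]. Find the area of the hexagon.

30

Σ = (2) + (2) + (-14) + (-22) + (-41) + (13) = -60
Area = |Σ|/2 = 30.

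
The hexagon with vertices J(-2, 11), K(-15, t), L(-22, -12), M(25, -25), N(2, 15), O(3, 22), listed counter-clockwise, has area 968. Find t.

Write out the shoelace sum; only the two edges meeting at K involve t:
2·Area = [((-2)·t − (-15)·11) + ((-15)·(-12) − (-22)·t)] + 1351
       = 20·t + 1696 = 1936
⇒ t = 12.

12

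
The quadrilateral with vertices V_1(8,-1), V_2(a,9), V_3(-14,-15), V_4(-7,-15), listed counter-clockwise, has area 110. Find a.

15

Write out the shoelace sum; only the two edges meeting at V_2 involve a:
2·Area = [(8·9 − a·(-1)) + (a·(-15) − (-14)·9)] + 232
       = -14·a + 430 = 220
⇒ a = 15.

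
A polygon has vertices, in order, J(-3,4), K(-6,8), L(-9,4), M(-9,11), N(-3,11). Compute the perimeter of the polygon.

30

|JK| = √((-3)² + (4)²) = √25 = 5
|KL| = √((-3)² + (-4)²) = √25 = 5
|LM| = √((0)² + (7)²) = √49 = 7
|MN| = √((6)² + (0)²) = √36 = 6
|NJ| = √((0)² + (-7)²) = √49 = 7
Perimeter = 5 + 5 + 7 + 6 + 7 = 30.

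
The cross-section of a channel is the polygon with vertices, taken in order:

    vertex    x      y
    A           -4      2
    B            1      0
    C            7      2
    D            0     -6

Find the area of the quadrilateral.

Apply the shoelace formula: 2A = Σ (x_i·y_{i+1} − x_{i+1}·y_i), indices taken mod 4.
Σ = (-2) + (2) + (-42) + (-24) = -66
Area = |Σ|/2 = 33.

33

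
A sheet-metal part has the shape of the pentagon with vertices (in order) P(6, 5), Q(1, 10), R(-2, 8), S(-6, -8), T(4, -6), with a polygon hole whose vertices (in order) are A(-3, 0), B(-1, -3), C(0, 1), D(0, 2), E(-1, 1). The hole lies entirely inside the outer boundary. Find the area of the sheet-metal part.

129

Outer boundary:
P→Q: (6)(10) − (1)(5) = 55
Q→R: (1)(8) − (-2)(10) = 28
R→S: (-2)(-8) − (-6)(8) = 64
S→T: (-6)(-6) − (4)(-8) = 68
T→P: (4)(5) − (6)(-6) = 56
Σ = 271
Area = |Σ|/2 = 135.5.
Hole:
Cross-terms: 9, -1, 0, 2, 3  ⇒  Σ = 13
Area = |Σ|/2 = 6.5.
Net area = 135.5 − 6.5 = 129.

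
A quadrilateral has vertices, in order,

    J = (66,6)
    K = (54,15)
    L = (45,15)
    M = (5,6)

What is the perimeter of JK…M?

126

|JK| = √((-12)² + (9)²) = √225 = 15
|KL| = √((-9)² + (0)²) = √81 = 9
|LM| = √((-40)² + (-9)²) = √1681 = 41
|MJ| = √((61)² + (0)²) = √3721 = 61
Perimeter = 15 + 9 + 41 + 61 = 126.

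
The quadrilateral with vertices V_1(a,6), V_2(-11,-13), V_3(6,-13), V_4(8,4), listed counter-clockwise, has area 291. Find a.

-7

The doubled signed area Σ (x_i y_{i+1} − x_{i+1} y_i) is linear in a.
With a=0 it equals 463; the coefficient of a is -17 (from the two edges through V_1).
So -17·a + 463 = 2·291 = 582 ⇒ a = -7.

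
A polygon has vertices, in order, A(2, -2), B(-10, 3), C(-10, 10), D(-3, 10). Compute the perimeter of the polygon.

|AB| = √((-12)² + (5)²) = √169 = 13
|BC| = √((0)² + (7)²) = √49 = 7
|CD| = √((7)² + (0)²) = √49 = 7
|DA| = √((5)² + (-12)²) = √169 = 13
Perimeter = 13 + 7 + 7 + 13 = 40.

40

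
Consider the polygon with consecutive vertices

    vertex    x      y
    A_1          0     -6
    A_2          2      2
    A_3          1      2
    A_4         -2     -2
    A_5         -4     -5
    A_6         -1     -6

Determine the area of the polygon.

Apply the surveyor's formula: 2A = Σ (x_i·y_{i+1} − x_{i+1}·y_i), indices taken mod 6.
Σ = (12) + (2) + (2) + (2) + (19) + (6) = 43
Area = |Σ|/2 = 21.5.

21.5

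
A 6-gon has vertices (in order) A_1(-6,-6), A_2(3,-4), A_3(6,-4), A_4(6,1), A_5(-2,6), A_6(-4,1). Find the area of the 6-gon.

A_1→A_2: (-6)(-4) − (3)(-6) = 42
A_2→A_3: (3)(-4) − (6)(-4) = 12
A_3→A_4: (6)(1) − (6)(-4) = 30
A_4→A_5: (6)(6) − (-2)(1) = 38
A_5→A_6: (-2)(1) − (-4)(6) = 22
A_6→A_1: (-4)(-6) − (-6)(1) = 30
Σ = 174
Area = |Σ|/2 = 87.

87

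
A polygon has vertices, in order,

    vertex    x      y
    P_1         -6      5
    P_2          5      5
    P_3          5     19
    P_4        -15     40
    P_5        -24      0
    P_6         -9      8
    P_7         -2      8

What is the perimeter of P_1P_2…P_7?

|P_1P_2| = √((11)² + (0)²) = √121 = 11
|P_2P_3| = √((0)² + (14)²) = √196 = 14
|P_3P_4| = √((-20)² + (21)²) = √841 = 29
|P_4P_5| = √((-9)² + (-40)²) = √1681 = 41
|P_5P_6| = √((15)² + (8)²) = √289 = 17
|P_6P_7| = √((7)² + (0)²) = √49 = 7
|P_7P_1| = √((-4)² + (-3)²) = √25 = 5
Perimeter = 11 + 14 + 29 + 41 + 17 + 7 + 5 = 124.

124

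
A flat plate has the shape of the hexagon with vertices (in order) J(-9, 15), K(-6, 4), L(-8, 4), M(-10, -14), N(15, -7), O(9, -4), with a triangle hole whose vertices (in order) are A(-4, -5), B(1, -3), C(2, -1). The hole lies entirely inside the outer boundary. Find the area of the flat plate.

294

Outer boundary:
Apply the shoelace (surveyor's) formula: 2A = Σ (x_i·y_{i+1} − x_{i+1}·y_i), indices taken mod 6.
J→K: (-9)(4) − (-6)(15) = 54
K→L: (-6)(4) − (-8)(4) = 8
L→M: (-8)(-14) − (-10)(4) = 152
M→N: (-10)(-7) − (15)(-14) = 280
N→O: (15)(-4) − (9)(-7) = 3
O→J: (9)(15) − (-9)(-4) = 99
Σ = 596
Area = |Σ|/2 = 298.
Hole:
Apply Gauss's area formula: 2A = Σ (x_i·y_{i+1} − x_{i+1}·y_i), indices taken mod 3.
Σ = (17) + (5) + (-14) = 8
Area = |Σ|/2 = 4.
Net area = 298 − 4 = 294.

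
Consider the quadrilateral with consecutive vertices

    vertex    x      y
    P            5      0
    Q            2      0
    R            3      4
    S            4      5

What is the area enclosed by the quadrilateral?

Apply the surveyor's formula: 2A = Σ (x_i·y_{i+1} − x_{i+1}·y_i), indices taken mod 4.
Σ = (0) + (8) + (-1) + (-25) = -18
Area = |Σ|/2 = 9.

9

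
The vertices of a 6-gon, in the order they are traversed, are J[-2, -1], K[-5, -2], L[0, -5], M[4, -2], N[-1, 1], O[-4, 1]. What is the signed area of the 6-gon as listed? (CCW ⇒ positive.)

27.5

J→K: (-2)(-2) − (-5)(-1) = -1
K→L: (-5)(-5) − (0)(-2) = 25
L→M: (0)(-2) − (4)(-5) = 20
M→N: (4)(1) − (-1)(-2) = 2
N→O: (-1)(1) − (-4)(1) = 3
O→J: (-4)(-1) − (-2)(1) = 6
Σ = 55
Signed area = Σ/2 = 27.5 (positive ⇒ counter-clockwise traversal).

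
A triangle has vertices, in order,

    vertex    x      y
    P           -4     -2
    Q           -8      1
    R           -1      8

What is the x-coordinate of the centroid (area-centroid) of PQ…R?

Apply Gauss's area formula. First the cross-terms c_i = x_i·y_{i+1} − x_{i+1}·y_i:
  -20, -63, 34  ⇒  2A = -49, A = -24.5.
Then Σ (x_i + x_{i+1})·c_i = 637, so x̄ = 637 / (6·(-24.5)) = -13/3.

-13/3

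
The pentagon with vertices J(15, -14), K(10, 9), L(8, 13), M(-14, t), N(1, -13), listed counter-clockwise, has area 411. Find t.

Write out the shoelace sum; only the two edges meeting at M involve t:
2·Area = [(8·t − (-14)·13) + ((-14)·(-13) − 1·t)] + 514
       = 7·t + 878 = 822
⇒ t = -8.

-8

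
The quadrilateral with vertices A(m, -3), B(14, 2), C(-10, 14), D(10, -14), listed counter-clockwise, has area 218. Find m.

13

Write out the shoelace sum; only the two edges meeting at A involve m:
2·Area = [(10·(-3) − m·(-14)) + (m·2 − 14·(-3))] + 216
       = 16·m + 228 = 436
⇒ m = 13.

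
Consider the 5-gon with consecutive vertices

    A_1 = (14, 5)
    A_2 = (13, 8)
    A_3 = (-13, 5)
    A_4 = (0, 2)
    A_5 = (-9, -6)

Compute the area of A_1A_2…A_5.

Apply the surveyor's formula: 2A = Σ (x_i·y_{i+1} − x_{i+1}·y_i), indices taken mod 5.
Σ = (47) + (169) + (-26) + (18) + (39) = 247
Area = |Σ|/2 = 123.5.

123.5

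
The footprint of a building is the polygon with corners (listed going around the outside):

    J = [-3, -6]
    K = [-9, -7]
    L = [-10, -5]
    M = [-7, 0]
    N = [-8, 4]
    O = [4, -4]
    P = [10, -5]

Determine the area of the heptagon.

80

Apply the shoelace formula: 2A = Σ (x_i·y_{i+1} − x_{i+1}·y_i), indices taken mod 7.
Σ = (-33) + (-25) + (-35) + (-28) + (16) + (20) + (-75) = -160
Area = |Σ|/2 = 80.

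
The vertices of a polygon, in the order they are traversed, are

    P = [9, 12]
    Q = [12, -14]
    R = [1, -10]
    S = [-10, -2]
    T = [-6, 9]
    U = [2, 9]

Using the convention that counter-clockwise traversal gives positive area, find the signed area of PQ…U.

-354.5

P→Q: (9)(-14) − (12)(12) = -270
Q→R: (12)(-10) − (1)(-14) = -106
R→S: (1)(-2) − (-10)(-10) = -102
S→T: (-10)(9) − (-6)(-2) = -102
T→U: (-6)(9) − (2)(9) = -72
U→P: (2)(12) − (9)(9) = -57
Σ = -709
Signed area = Σ/2 = -354.5 (negative ⇒ clockwise traversal).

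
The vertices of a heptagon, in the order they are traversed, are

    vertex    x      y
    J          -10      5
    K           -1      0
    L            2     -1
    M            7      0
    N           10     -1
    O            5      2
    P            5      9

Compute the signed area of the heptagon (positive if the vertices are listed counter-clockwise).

Apply the shoelace (surveyor's) formula: 2A = Σ (x_i·y_{i+1} − x_{i+1}·y_i), indices taken mod 7.
Σ = (5) + (1) + (7) + (-7) + (25) + (35) + (115) = 181
Signed area = Σ/2 = 90.5 (positive ⇒ counter-clockwise traversal).

90.5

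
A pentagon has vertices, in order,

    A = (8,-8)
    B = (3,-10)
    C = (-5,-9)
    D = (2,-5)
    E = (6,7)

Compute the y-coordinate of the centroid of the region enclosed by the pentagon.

-4.58

Apply Gauss's area formula. First the cross-terms c_i = x_i·y_{i+1} − x_{i+1}·y_i:
  -56, -77, 43, 44, -104  ⇒  2A = -150, A = -75.
Then Σ (y_i + y_{i+1})·c_i = 2061, so ȳ = 2061 / (6·(-75)) = -4.58.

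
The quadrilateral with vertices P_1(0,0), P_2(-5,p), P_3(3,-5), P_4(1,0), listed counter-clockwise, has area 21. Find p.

Write out the shoelace sum; only the two edges meeting at P_2 involve p:
2·Area = [(0·p − (-5)·0) + ((-5)·(-5) − 3·p)] + 5
       = -3·p + 30 = 42
⇒ p = -4.

-4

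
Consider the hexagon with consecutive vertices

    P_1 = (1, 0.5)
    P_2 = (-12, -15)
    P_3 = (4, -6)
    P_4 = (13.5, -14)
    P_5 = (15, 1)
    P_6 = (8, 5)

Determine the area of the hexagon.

Apply Gauss's area formula: 2A = Σ (x_i·y_{i+1} − x_{i+1}·y_i), indices taken mod 6.
Σ = (-9) + (132) + (25) + (223.5) + (67) + (-1) = 437.5
Area = |Σ|/2 = 218.75.

218.75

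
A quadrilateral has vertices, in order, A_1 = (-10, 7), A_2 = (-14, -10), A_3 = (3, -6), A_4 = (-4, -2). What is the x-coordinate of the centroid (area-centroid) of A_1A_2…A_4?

-68/9

Apply the shoelace formula. First the cross-terms c_i = x_i·y_{i+1} − x_{i+1}·y_i:
  198, 114, -30, -48  ⇒  2A = 234, A = 117.
Then Σ (x_i + x_{i+1})·c_i = -5304, so x̄ = -5304 / (6·117) = -68/9.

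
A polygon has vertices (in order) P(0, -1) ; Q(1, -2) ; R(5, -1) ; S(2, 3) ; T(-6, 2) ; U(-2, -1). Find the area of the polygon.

Cross-terms: 1, 9, 17, 22, 10, 2  ⇒  Σ = 61
Area = |Σ|/2 = 30.5.

30.5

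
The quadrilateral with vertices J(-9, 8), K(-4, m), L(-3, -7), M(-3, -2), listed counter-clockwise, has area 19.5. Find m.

The doubled signed area Σ (x_i y_{i+1} − x_{i+1} y_i) is linear in m.
With m=0 it equals 3; the coefficient of m is -6 (from the two edges through K).
So -6·m + 3 = 2·19.5 = 39 ⇒ m = -6.

-6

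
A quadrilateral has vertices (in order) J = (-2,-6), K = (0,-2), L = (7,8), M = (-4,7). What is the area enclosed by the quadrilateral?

68.5

Apply the shoelace formula: 2A = Σ (x_i·y_{i+1} − x_{i+1}·y_i), indices taken mod 4.
Cross-terms: 4, 14, 81, 38  ⇒  Σ = 137
Area = |Σ|/2 = 68.5.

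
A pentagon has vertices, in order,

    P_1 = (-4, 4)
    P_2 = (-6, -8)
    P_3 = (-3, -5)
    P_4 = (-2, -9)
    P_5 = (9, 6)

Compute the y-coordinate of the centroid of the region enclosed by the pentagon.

-49/208

Apply Gauss's area formula. First the cross-terms c_i = x_i·y_{i+1} − x_{i+1}·y_i:
  56, 6, 17, 69, 60  ⇒  2A = 208, A = 104.
Then Σ (y_i + y_{i+1})·c_i = -147, so ȳ = -147 / (6·104) = -49/208.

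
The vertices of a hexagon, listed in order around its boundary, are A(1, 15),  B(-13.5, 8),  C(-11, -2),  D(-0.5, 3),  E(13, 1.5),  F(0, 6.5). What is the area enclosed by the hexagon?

Σ = (210.5) + (115) + (-34) + (-39.75) + (84.5) + (-6.5) = 329.75
Area = |Σ|/2 = 164.875.

164.875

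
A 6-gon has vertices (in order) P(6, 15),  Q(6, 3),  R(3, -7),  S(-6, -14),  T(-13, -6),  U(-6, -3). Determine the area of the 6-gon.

211

Σ = (-72) + (-51) + (-84) + (-146) + (3) + (-72) = -422
Area = |Σ|/2 = 211.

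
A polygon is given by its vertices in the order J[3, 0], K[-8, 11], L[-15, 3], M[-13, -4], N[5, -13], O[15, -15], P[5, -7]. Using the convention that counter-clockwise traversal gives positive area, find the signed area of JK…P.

286.5

J→K: (3)(11) − (-8)(0) = 33
K→L: (-8)(3) − (-15)(11) = 141
L→M: (-15)(-4) − (-13)(3) = 99
M→N: (-13)(-13) − (5)(-4) = 189
N→O: (5)(-15) − (15)(-13) = 120
O→P: (15)(-7) − (5)(-15) = -30
P→J: (5)(0) − (3)(-7) = 21
Σ = 573
Signed area = Σ/2 = 286.5 (positive ⇒ counter-clockwise traversal).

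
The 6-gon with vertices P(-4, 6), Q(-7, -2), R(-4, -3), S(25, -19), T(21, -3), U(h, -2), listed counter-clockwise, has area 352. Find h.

Write out the shoelace sum; only the two edges meeting at U involve h:
2·Area = [(21·(-2) − h·(-3)) + (h·6 − (-4)·(-2))] + 538
       = 9·h + 488 = 704
⇒ h = 24.

24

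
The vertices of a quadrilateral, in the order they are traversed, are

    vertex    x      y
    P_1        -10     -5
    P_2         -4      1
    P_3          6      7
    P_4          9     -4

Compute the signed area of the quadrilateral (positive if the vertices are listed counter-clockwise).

-118

P_1→P_2: (-10)(1) − (-4)(-5) = -30
P_2→P_3: (-4)(7) − (6)(1) = -34
P_3→P_4: (6)(-4) − (9)(7) = -87
P_4→P_1: (9)(-5) − (-10)(-4) = -85
Σ = -236
Signed area = Σ/2 = -118 (negative ⇒ clockwise traversal).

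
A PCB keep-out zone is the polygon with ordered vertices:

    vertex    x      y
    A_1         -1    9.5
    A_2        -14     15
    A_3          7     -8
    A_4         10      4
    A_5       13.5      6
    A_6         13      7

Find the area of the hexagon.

193

Σ = (118) + (7) + (108) + (6) + (16.5) + (130.5) = 386
Area = |Σ|/2 = 193.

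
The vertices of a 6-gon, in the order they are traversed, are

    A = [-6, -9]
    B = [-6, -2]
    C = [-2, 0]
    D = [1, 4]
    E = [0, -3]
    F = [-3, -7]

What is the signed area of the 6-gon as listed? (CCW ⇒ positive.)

A→B: (-6)(-2) − (-6)(-9) = -42
B→C: (-6)(0) − (-2)(-2) = -4
C→D: (-2)(4) − (1)(0) = -8
D→E: (1)(-3) − (0)(4) = -3
E→F: (0)(-7) − (-3)(-3) = -9
F→A: (-3)(-9) − (-6)(-7) = -15
Σ = -81
Signed area = Σ/2 = -40.5 (negative ⇒ clockwise traversal).

-40.5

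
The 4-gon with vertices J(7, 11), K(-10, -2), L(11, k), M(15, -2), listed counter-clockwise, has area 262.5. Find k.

Write out the shoelace sum; only the two edges meeting at L involve k:
2·Area = [((-10)·k − 11·(-2)) + (11·(-2) − 15·k)] + 275
       = -25·k + 275 = 525
⇒ k = -10.

-10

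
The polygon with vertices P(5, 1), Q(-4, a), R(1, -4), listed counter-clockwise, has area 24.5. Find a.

2

Write out the shoelace sum; only the two edges meeting at Q involve a:
2·Area = [(5·a − (-4)·1) + ((-4)·(-4) − 1·a)] + 21
       = 4·a + 41 = 49
⇒ a = 2.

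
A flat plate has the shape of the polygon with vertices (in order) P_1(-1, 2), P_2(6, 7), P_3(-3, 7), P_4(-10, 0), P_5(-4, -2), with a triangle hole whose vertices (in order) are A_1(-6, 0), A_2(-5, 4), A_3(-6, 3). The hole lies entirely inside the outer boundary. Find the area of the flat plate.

Outer boundary:
Apply Gauss's area formula: 2A = Σ (x_i·y_{i+1} − x_{i+1}·y_i), indices taken mod 5.
Σ = (-19) + (63) + (70) + (20) + (-10) = 124
Area = |Σ|/2 = 62.
Hole:
A_1→A_2: (-6)(4) − (-5)(0) = -24
A_2→A_3: (-5)(3) − (-6)(4) = 9
A_3→A_1: (-6)(0) − (-6)(3) = 18
Σ = 3
Area = |Σ|/2 = 1.5.
Net area = 62 − 1.5 = 60.5.

60.5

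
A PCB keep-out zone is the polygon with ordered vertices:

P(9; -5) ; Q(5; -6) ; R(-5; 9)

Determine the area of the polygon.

35

P→Q: (9)(-6) − (5)(-5) = -29
Q→R: (5)(9) − (-5)(-6) = 15
R→P: (-5)(-5) − (9)(9) = -56
Σ = -70
Area = |Σ|/2 = 35.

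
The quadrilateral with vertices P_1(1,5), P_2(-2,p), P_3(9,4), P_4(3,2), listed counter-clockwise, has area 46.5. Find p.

-9

The doubled signed area Σ (x_i y_{i+1} − x_{i+1} y_i) is linear in p.
With p=0 it equals 21; the coefficient of p is -8 (from the two edges through P_2).
So -8·p + 21 = 2·46.5 = 93 ⇒ p = -9.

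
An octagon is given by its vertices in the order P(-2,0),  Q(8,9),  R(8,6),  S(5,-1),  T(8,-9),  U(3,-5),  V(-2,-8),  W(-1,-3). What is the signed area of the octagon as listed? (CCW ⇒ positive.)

Apply the surveyor's formula: 2A = Σ (x_i·y_{i+1} − x_{i+1}·y_i), indices taken mod 8.
Σ = (-18) + (-24) + (-38) + (-37) + (-13) + (-34) + (-2) + (-6) = -172
Signed area = Σ/2 = -86 (negative ⇒ clockwise traversal).

-86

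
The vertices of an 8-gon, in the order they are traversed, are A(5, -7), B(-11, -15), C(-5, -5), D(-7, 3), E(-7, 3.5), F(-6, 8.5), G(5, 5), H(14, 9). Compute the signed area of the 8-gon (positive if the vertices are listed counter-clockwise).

Apply the shoelace (surveyor's) formula: 2A = Σ (x_i·y_{i+1} − x_{i+1}·y_i), indices taken mod 8.
Σ = (-152) + (-20) + (-50) + (-3.5) + (-38.5) + (-72.5) + (-25) + (-143) = -504.5
Signed area = Σ/2 = -252.25 (negative ⇒ clockwise traversal).

-252.25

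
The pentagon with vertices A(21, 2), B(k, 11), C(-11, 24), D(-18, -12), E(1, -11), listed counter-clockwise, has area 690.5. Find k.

The doubled signed area Σ (x_i y_{i+1} − x_{i+1} y_i) is linear in k.
With k=0 it equals 1359; the coefficient of k is 22 (from the two edges through B).
So 22·k + 1359 = 2·690.5 = 1381 ⇒ k = 1.

1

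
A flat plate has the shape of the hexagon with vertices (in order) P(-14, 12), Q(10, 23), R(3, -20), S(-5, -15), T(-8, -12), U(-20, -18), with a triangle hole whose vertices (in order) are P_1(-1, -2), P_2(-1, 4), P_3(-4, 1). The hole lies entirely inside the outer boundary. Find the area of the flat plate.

743

Outer boundary:
Apply Gauss's area formula: 2A = Σ (x_i·y_{i+1} − x_{i+1}·y_i), indices taken mod 6.
Σ = (-442) + (-269) + (-145) + (-60) + (-96) + (-492) = -1504
Area = |Σ|/2 = 752.
Hole:
Apply the surveyor's formula: 2A = Σ (x_i·y_{i+1} − x_{i+1}·y_i), indices taken mod 3.
Σ = (-6) + (15) + (9) = 18
Area = |Σ|/2 = 9.
Net area = 752 − 9 = 743.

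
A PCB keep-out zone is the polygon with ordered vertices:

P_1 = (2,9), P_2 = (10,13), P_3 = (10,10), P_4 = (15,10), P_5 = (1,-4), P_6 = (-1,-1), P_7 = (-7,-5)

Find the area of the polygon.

Apply the shoelace formula: 2A = Σ (x_i·y_{i+1} − x_{i+1}·y_i), indices taken mod 7.
Cross-terms: -64, -30, -50, -70, -5, -2, -53  ⇒  Σ = -274
Area = |Σ|/2 = 137.

137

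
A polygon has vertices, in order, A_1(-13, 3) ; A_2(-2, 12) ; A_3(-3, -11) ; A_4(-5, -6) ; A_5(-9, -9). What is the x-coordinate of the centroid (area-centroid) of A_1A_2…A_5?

Apply the surveyor's formula. First the cross-terms c_i = x_i·y_{i+1} − x_{i+1}·y_i:
  -150, 58, -37, -9, -144  ⇒  2A = -282, A = -141.
Then Σ (x_i + x_{i+1})·c_i = 5550, so x̄ = 5550 / (6·(-141)) = -925/141.

-925/141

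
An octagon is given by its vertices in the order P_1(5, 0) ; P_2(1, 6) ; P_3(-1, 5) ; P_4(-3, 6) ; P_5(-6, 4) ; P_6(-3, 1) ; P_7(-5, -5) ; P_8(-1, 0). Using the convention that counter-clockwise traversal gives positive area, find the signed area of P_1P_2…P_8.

47.5

Apply the shoelace (surveyor's) formula: 2A = Σ (x_i·y_{i+1} − x_{i+1}·y_i), indices taken mod 8.
Cross-terms: 30, 11, 9, 24, 6, 20, -5, 0  ⇒  Σ = 95
Signed area = Σ/2 = 47.5 (positive ⇒ counter-clockwise traversal).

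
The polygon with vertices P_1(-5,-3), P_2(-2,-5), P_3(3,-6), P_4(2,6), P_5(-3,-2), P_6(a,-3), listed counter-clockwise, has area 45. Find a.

-6

Write out the shoelace sum; only the two edges meeting at P_6 involve a:
2·Area = [((-3)·(-3) − a·(-2)) + (a·(-3) − (-5)·(-3))] + 90
       = -1·a + 84 = 90
⇒ a = -6.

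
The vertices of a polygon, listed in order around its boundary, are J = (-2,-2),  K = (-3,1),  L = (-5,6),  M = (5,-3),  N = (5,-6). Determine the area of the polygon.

36.5

Σ = (-8) + (-13) + (-15) + (-15) + (-22) = -73
Area = |Σ|/2 = 36.5.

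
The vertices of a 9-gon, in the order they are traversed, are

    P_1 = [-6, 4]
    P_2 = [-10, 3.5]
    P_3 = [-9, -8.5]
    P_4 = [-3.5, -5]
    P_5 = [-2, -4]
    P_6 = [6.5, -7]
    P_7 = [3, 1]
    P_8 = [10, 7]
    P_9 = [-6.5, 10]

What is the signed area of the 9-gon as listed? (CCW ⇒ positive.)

Apply Gauss's area formula: 2A = Σ (x_i·y_{i+1} − x_{i+1}·y_i), indices taken mod 9.
Σ = (19) + (116.5) + (15.25) + (4) + (40) + (27.5) + (11) + (145.5) + (34) = 412.75
Signed area = Σ/2 = 206.375 (positive ⇒ counter-clockwise traversal).

206.375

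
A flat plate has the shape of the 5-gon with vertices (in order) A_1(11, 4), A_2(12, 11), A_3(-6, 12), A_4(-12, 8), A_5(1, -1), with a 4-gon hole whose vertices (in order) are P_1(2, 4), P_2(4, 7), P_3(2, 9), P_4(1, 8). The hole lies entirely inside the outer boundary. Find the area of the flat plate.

191.5

Outer boundary:
Apply the shoelace (surveyor's) formula: 2A = Σ (x_i·y_{i+1} − x_{i+1}·y_i), indices taken mod 5.
A_1→A_2: (11)(11) − (12)(4) = 73
A_2→A_3: (12)(12) − (-6)(11) = 210
A_3→A_4: (-6)(8) − (-12)(12) = 96
A_4→A_5: (-12)(-1) − (1)(8) = 4
A_5→A_1: (1)(4) − (11)(-1) = 15
Σ = 398
Area = |Σ|/2 = 199.
Hole:
Apply the surveyor's formula: 2A = Σ (x_i·y_{i+1} − x_{i+1}·y_i), indices taken mod 4.
P_1→P_2: (2)(7) − (4)(4) = -2
P_2→P_3: (4)(9) − (2)(7) = 22
P_3→P_4: (2)(8) − (1)(9) = 7
P_4→P_1: (1)(4) − (2)(8) = -12
Σ = 15
Area = |Σ|/2 = 7.5.
Net area = 199 − 7.5 = 191.5.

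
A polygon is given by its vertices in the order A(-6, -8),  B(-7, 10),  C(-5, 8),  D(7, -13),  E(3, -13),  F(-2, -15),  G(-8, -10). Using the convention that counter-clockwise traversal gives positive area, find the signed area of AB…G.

-166

Apply the surveyor's formula: 2A = Σ (x_i·y_{i+1} − x_{i+1}·y_i), indices taken mod 7.
Cross-terms: -116, -6, 9, -52, -71, -100, 4  ⇒  Σ = -332
Signed area = Σ/2 = -166 (negative ⇒ clockwise traversal).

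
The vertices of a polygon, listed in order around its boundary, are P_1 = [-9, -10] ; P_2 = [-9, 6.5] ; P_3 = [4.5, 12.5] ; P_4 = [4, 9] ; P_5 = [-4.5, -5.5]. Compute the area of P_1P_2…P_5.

Apply Gauss's area formula: 2A = Σ (x_i·y_{i+1} − x_{i+1}·y_i), indices taken mod 5.
P_1→P_2: (-9)(6.5) − (-9)(-10) = -148.5
P_2→P_3: (-9)(12.5) − (4.5)(6.5) = -141.75
P_3→P_4: (4.5)(9) − (4)(12.5) = -9.5
P_4→P_5: (4)(-5.5) − (-4.5)(9) = 18.5
P_5→P_1: (-4.5)(-10) − (-9)(-5.5) = -4.5
Σ = -285.75
Area = |Σ|/2 = 142.875.

142.875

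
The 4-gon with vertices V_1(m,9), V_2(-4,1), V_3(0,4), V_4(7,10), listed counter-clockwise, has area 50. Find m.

-5

The doubled signed area Σ (x_i y_{i+1} − x_{i+1} y_i) is linear in m.
With m=0 it equals 55; the coefficient of m is -9 (from the two edges through V_1).
So -9·m + 55 = 2·50 = 100 ⇒ m = -5.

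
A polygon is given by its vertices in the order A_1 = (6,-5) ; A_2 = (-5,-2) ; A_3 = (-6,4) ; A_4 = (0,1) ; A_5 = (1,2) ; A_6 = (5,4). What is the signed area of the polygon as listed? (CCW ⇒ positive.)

-65.5

A_1→A_2: (6)(-2) − (-5)(-5) = -37
A_2→A_3: (-5)(4) − (-6)(-2) = -32
A_3→A_4: (-6)(1) − (0)(4) = -6
A_4→A_5: (0)(2) − (1)(1) = -1
A_5→A_6: (1)(4) − (5)(2) = -6
A_6→A_1: (5)(-5) − (6)(4) = -49
Σ = -131
Signed area = Σ/2 = -65.5 (negative ⇒ clockwise traversal).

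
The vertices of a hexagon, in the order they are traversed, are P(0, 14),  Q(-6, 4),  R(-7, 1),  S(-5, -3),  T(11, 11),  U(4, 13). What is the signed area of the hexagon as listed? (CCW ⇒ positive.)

P→Q: (0)(4) − (-6)(14) = 84
Q→R: (-6)(1) − (-7)(4) = 22
R→S: (-7)(-3) − (-5)(1) = 26
S→T: (-5)(11) − (11)(-3) = -22
T→U: (11)(13) − (4)(11) = 99
U→P: (4)(14) − (0)(13) = 56
Σ = 265
Signed area = Σ/2 = 132.5 (positive ⇒ counter-clockwise traversal).

132.5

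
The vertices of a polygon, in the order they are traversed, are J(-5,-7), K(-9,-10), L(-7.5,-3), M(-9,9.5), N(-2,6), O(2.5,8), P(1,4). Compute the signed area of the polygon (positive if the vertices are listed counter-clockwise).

Σ = (-13) + (-48) + (-98.25) + (-35) + (-31) + (2) + (13) = -210.25
Signed area = Σ/2 = -105.125 (negative ⇒ clockwise traversal).

-105.125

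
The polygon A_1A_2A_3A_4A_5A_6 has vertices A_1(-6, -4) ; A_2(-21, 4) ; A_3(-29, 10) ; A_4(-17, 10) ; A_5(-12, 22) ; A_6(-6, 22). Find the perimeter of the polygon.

84

|A_1A_2| = √((-15)² + (8)²) = √289 = 17
|A_2A_3| = √((-8)² + (6)²) = √100 = 10
|A_3A_4| = √((12)² + (0)²) = √144 = 12
|A_4A_5| = √((5)² + (12)²) = √169 = 13
|A_5A_6| = √((6)² + (0)²) = √36 = 6
|A_6A_1| = √((0)² + (-26)²) = √676 = 26
Perimeter = 17 + 10 + 12 + 13 + 6 + 26 = 84.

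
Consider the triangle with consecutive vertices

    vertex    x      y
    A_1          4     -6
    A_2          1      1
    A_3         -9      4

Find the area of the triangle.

Apply Gauss's area formula: 2A = Σ (x_i·y_{i+1} − x_{i+1}·y_i), indices taken mod 3.
Cross-terms: 10, 13, 38  ⇒  Σ = 61
Area = |Σ|/2 = 30.5.

30.5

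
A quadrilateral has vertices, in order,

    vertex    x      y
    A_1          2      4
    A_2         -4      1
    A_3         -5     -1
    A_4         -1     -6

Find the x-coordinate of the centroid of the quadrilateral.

-283/192

Apply the shoelace formula. First the cross-terms c_i = x_i·y_{i+1} − x_{i+1}·y_i:
  18, 9, 29, 8  ⇒  2A = 64, A = 32.
Then Σ (x_i + x_{i+1})·c_i = -283, so x̄ = -283 / (6·32) = -283/192.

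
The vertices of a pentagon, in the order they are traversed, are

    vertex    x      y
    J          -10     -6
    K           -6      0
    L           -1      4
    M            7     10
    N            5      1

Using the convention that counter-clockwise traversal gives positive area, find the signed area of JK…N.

-80.5

Apply the shoelace formula: 2A = Σ (x_i·y_{i+1} − x_{i+1}·y_i), indices taken mod 5.
Cross-terms: -36, -24, -38, -43, -20  ⇒  Σ = -161
Signed area = Σ/2 = -80.5 (negative ⇒ clockwise traversal).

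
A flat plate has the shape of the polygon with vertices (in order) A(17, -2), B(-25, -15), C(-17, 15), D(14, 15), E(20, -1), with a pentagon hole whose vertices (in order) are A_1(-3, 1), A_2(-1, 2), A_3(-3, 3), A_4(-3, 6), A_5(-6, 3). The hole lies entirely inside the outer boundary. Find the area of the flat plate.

Outer boundary:
Σ = (-305) + (-630) + (-465) + (-314) + (-23) = -1737
Area = |Σ|/2 = 868.5.
Hole:
Apply the surveyor's formula: 2A = Σ (x_i·y_{i+1} − x_{i+1}·y_i), indices taken mod 5.
A_1→A_2: (-3)(2) − (-1)(1) = -5
A_2→A_3: (-1)(3) − (-3)(2) = 3
A_3→A_4: (-3)(6) − (-3)(3) = -9
A_4→A_5: (-3)(3) − (-6)(6) = 27
A_5→A_1: (-6)(1) − (-3)(3) = 3
Σ = 19
Area = |Σ|/2 = 9.5.
Net area = 868.5 − 9.5 = 859.

859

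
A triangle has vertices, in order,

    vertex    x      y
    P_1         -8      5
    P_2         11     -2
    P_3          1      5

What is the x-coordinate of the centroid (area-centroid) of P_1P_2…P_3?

4/3

Apply Gauss's area formula. First the cross-terms c_i = x_i·y_{i+1} − x_{i+1}·y_i:
  -39, 57, 45  ⇒  2A = 63, A = 31.5.
Then Σ (x_i + x_{i+1})·c_i = 252, so x̄ = 252 / (6·31.5) = 4/3.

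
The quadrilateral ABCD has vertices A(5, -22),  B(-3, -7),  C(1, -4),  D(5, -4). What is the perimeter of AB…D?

|AB| = √((-8)² + (15)²) = √289 = 17
|BC| = √((4)² + (3)²) = √25 = 5
|CD| = √((4)² + (0)²) = √16 = 4
|DA| = √((0)² + (-18)²) = √324 = 18
Perimeter = 17 + 5 + 4 + 18 = 44.

44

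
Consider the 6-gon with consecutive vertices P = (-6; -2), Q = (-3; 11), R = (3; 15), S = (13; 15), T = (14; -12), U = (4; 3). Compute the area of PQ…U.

283

Apply the shoelace (surveyor's) formula: 2A = Σ (x_i·y_{i+1} − x_{i+1}·y_i), indices taken mod 6.
Σ = (-72) + (-78) + (-150) + (-366) + (90) + (10) = -566
Area = |Σ|/2 = 283.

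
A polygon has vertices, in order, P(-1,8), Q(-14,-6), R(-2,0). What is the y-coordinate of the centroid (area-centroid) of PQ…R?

2/3

Apply the shoelace (surveyor's) formula. First the cross-terms c_i = x_i·y_{i+1} − x_{i+1}·y_i:
  118, -12, -16  ⇒  2A = 90, A = 45.
Then Σ (y_i + y_{i+1})·c_i = 180, so ȳ = 180 / (6·45) = 2/3.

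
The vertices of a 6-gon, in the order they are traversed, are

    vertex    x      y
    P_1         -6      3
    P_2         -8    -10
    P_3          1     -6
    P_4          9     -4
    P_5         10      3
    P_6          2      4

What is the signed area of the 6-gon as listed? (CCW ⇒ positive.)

P_1→P_2: (-6)(-10) − (-8)(3) = 84
P_2→P_3: (-8)(-6) − (1)(-10) = 58
P_3→P_4: (1)(-4) − (9)(-6) = 50
P_4→P_5: (9)(3) − (10)(-4) = 67
P_5→P_6: (10)(4) − (2)(3) = 34
P_6→P_1: (2)(3) − (-6)(4) = 30
Σ = 323
Signed area = Σ/2 = 161.5 (positive ⇒ counter-clockwise traversal).

161.5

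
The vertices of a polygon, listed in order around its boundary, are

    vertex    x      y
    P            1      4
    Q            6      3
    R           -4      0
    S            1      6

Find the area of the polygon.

17.5

Cross-terms: -21, 12, -24, -2  ⇒  Σ = -35
Area = |Σ|/2 = 17.5.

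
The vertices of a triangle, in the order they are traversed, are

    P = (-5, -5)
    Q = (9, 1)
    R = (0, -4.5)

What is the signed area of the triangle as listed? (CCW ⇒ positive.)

-11.5

Apply Gauss's area formula: 2A = Σ (x_i·y_{i+1} − x_{i+1}·y_i), indices taken mod 3.
Σ = (40) + (-40.5) + (-22.5) = -23
Signed area = Σ/2 = -11.5 (negative ⇒ clockwise traversal).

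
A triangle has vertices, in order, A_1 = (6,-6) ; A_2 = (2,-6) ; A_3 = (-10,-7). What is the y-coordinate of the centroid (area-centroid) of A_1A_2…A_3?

-19/3

Apply the shoelace (surveyor's) formula. First the cross-terms c_i = x_i·y_{i+1} − x_{i+1}·y_i:
  -24, -74, 102  ⇒  2A = 4, A = 2.
Then Σ (y_i + y_{i+1})·c_i = -76, so ȳ = -76 / (6·2) = -19/3.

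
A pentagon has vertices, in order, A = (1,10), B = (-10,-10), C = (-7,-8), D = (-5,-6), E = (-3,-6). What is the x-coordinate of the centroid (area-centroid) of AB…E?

Apply Gauss's area formula. First the cross-terms c_i = x_i·y_{i+1} − x_{i+1}·y_i:
  90, 10, 2, 12, -24  ⇒  2A = 90, A = 45.
Then Σ (x_i + x_{i+1})·c_i = -1052, so x̄ = -1052 / (6·45) = -526/135.

-526/135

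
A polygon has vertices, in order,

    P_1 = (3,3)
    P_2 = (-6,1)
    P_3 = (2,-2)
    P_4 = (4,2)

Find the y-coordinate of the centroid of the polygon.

104/147

Apply the shoelace (surveyor's) formula. First the cross-terms c_i = x_i·y_{i+1} − x_{i+1}·y_i:
  21, 10, 12, 6  ⇒  2A = 49, A = 24.5.
Then Σ (y_i + y_{i+1})·c_i = 104, so ȳ = 104 / (6·24.5) = 104/147.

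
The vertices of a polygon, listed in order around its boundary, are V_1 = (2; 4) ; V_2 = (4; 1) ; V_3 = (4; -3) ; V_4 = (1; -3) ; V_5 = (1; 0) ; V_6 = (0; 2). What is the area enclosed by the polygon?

19

Σ = (-14) + (-16) + (-9) + (3) + (2) + (-4) = -38
Area = |Σ|/2 = 19.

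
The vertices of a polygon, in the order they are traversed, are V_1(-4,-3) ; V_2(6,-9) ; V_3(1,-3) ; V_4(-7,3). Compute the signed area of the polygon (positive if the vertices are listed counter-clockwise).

30

V_1→V_2: (-4)(-9) − (6)(-3) = 54
V_2→V_3: (6)(-3) − (1)(-9) = -9
V_3→V_4: (1)(3) − (-7)(-3) = -18
V_4→V_1: (-7)(-3) − (-4)(3) = 33
Σ = 60
Signed area = Σ/2 = 30 (positive ⇒ counter-clockwise traversal).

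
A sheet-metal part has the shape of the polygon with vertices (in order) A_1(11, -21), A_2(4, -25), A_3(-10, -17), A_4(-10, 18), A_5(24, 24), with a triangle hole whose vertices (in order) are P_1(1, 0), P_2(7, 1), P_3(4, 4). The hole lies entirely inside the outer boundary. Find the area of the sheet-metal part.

Outer boundary:
Apply the shoelace (surveyor's) formula: 2A = Σ (x_i·y_{i+1} − x_{i+1}·y_i), indices taken mod 5.
Σ = (-191) + (-318) + (-350) + (-672) + (-768) = -2299
Area = |Σ|/2 = 1149.5.
Hole:
Cross-terms: 1, 24, -4  ⇒  Σ = 21
Area = |Σ|/2 = 10.5.
Net area = 1149.5 − 10.5 = 1139.

1139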